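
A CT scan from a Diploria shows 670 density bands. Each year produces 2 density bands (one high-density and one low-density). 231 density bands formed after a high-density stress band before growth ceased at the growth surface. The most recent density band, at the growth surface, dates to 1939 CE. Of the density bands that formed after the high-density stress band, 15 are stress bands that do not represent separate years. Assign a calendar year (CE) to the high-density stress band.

There are 231 density bands younger than the high-density stress band.
Removing the 15 false density bands leaves 231 − 15 = 216 true density bands beyond the high-density stress band.
216 density bands at 2 per year is 216 / 2 = 108 years.
The density band at the growth surface is 1939 CE, so the high-density stress band dates to 1939 − 108 = 1831 CE.

1831 CE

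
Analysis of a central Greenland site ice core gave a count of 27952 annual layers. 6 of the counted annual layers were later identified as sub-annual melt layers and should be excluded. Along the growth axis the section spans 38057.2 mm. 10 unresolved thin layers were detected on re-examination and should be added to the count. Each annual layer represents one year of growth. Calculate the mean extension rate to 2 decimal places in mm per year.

1.36 mm per year

Adjusted count: 27952 − 6 + 10 = 27956 annual layers.
38057.2 mm over 27956 years gives 38057.2 / 27956 ≈ 1.36 mm per year.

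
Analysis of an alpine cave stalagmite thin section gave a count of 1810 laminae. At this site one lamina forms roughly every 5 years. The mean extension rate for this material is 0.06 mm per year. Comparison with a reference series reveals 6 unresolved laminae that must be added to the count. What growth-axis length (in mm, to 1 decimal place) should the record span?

Correcting the raw count gives 1810 + 6 = 1816 true laminae.
At 5 years per lamina, 1816 × 5 = 9080 years.
9080 years at 0.06 mm/year gives 0.06 × 9080 = 544.8 mm.

544.8 mm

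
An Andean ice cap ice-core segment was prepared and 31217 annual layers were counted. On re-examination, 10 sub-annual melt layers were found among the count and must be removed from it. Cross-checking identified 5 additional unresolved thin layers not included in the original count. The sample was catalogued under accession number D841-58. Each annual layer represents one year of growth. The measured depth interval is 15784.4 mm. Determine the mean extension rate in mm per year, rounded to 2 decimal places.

0.51 mm per year

After corrections the count is 31217 − 10 + 5 = 31212 annual layers.
Extension rate ≈ 15784.4 / 31212 = 0.51 mm per year.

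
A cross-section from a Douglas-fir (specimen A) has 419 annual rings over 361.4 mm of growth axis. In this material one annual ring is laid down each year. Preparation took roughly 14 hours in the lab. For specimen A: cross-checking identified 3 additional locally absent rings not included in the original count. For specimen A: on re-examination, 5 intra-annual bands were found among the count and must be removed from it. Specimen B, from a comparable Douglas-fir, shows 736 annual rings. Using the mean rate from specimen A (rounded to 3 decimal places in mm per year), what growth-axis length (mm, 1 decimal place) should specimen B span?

Specimen A: adjusted count: 419 − 5 + 3 = 417 annual rings.
A: Extension rate ≈ 361.4 / 417 = 0.867 mm per year.
B's length ≈ 0.867 × 736 = 638.1 mm.

638.1 mm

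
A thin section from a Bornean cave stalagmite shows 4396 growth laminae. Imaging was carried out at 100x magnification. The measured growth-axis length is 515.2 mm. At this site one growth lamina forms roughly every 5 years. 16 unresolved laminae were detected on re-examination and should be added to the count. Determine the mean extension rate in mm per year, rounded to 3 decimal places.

Adjusted count: 4396 + 16 = 4412 growth laminae.
Multiplying by 5 years per growth lamina: 4412 × 5 = 22060 years.
515.2 mm over 22060 years gives 515.2 / 22060 ≈ 0.023 mm per year.

0.023 mm per year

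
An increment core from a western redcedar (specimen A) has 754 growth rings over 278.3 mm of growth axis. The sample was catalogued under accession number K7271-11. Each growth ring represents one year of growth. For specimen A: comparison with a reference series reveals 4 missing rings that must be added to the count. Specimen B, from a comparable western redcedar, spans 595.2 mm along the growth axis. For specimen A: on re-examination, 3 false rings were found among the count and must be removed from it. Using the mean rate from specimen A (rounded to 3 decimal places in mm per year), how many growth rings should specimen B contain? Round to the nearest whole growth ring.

1613 growth rings

Specimen A: true growth ring count = 754 − 3 + 4 = 755.
A: Extension rate ≈ 278.3 / 755 = 0.369 mm per year.
For B, 595.2 / 0.369 = 1613.01 years ≈ 1613 growth rings.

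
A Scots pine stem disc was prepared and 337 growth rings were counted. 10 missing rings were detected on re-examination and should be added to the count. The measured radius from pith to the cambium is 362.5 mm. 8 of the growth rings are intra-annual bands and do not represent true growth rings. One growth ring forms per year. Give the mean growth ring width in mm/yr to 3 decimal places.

After corrections the count is 337 − 8 + 10 = 339 growth rings.
362.5 mm over 339 years gives 362.5 / 339 ≈ 1.069 mm/yr.

1.069 mm/yr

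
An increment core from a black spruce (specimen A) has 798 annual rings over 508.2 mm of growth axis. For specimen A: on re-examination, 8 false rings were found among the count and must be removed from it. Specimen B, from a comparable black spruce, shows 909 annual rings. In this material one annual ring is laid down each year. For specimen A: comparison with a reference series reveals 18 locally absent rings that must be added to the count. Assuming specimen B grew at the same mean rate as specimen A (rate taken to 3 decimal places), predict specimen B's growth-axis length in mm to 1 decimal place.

571.8 mm

Specimen A: correcting the raw count gives 798 − 8 + 18 = 808 true annual rings.
A: 508.2 mm over 808 years gives 508.2 / 808 ≈ 0.629 mm/yr.
Length of B = 0.629 × 909 = 571.8 mm.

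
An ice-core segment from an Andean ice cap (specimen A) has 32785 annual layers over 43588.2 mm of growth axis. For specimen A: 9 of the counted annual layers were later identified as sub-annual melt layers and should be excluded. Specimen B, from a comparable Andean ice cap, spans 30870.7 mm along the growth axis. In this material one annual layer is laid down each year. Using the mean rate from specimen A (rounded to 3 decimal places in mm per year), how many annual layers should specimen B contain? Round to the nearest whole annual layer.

Specimen A: true annual layer count = 32785 − 9 = 32776.
A: Extension rate ≈ 43588.2 / 32776 = 1.330 mm/year.
B spans 30870.7 / 1.330 = 23211.05 years ≈ 23211 annual layers.

23211 annual layers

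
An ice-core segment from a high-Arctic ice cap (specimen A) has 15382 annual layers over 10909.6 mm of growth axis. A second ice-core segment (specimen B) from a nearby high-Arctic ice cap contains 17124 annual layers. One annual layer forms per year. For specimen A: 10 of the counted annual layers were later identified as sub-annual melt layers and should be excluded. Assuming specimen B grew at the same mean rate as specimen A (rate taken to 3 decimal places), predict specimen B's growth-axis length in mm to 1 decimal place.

Specimen A: after corrections the count is 15382 − 10 = 15372 annual layers.
A: Mean rate = 10909.6 mm / 15372 years ≈ 0.710 mm/year.
For B, 0.710 mm/year × 17124 years = 12158.0 mm.

12158.0 mm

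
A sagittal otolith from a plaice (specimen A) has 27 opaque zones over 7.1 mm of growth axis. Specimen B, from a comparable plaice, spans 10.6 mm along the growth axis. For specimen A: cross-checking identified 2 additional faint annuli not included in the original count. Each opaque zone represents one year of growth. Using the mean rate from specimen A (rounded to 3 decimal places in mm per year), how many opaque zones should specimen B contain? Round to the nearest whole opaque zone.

43 opaque zones

Specimen A: after corrections the count is 27 + 2 = 29 opaque zones.
A: 7.1 mm over 29 years gives 7.1 / 29 ≈ 0.245 mm/year.
B spans 10.6 / 0.245 = 43.27 years ≈ 43 opaque zones.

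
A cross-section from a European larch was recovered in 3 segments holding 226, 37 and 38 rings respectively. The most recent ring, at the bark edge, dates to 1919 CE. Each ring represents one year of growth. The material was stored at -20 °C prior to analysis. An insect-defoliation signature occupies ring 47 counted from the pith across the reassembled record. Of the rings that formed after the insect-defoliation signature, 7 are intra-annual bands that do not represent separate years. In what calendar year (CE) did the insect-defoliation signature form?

Total rings = 226 + 37 + 38 = 301.
Between ring 47 and the bark edge there are 301 − 47 = 254 rings.
254 − 7 false = 247 true rings after the insect-defoliation signature.
Counting back 247 years from 1919 CE places the insect-defoliation signature in 1919 − 247 = 1672 CE.

1672 CE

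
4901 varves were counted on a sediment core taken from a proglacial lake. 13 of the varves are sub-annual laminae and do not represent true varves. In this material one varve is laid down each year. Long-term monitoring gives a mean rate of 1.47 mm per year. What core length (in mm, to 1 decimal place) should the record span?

Correcting the raw count gives 4901 − 13 = 4888 true varves.
4888 years at 1.47 mm/year gives 1.47 × 4888 = 7185.4 mm.

7185.4 mm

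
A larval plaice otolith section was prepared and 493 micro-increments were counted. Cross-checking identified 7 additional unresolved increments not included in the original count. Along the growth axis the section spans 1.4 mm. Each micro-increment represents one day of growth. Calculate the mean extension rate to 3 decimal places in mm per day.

0.003 mm per day

Adjusted count: 493 + 7 = 500 micro-increments.
Extension rate ≈ 1.4 / 500 = 0.003 mm per day.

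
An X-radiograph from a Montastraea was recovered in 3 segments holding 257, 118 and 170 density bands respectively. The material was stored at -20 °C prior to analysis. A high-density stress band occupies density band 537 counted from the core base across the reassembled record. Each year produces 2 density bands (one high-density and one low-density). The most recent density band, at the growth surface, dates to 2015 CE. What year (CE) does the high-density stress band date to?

Total density bands = 257 + 118 + 170 = 545.
Between density band 537 and the growth surface there are 545 − 537 = 8 density bands.
With 2 density bands per year, 8 / 2 = 4 years.
2015 − 4 = 2011 CE.

2011 CE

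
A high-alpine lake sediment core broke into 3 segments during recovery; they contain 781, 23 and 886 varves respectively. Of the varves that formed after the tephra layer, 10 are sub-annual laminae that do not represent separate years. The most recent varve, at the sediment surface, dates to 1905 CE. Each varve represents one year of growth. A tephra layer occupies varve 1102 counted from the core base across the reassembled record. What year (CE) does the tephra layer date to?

1327 CE

Total varves = 781 + 23 + 886 = 1690.
1690 − 1102 = 588 varves lie beyond the tephra layer toward the sediment surface.
588 − 10 false = 578 true varves after the tephra layer.
The varve at the sediment surface is 1905 CE, so the tephra layer dates to 1905 − 578 = 1327 CE.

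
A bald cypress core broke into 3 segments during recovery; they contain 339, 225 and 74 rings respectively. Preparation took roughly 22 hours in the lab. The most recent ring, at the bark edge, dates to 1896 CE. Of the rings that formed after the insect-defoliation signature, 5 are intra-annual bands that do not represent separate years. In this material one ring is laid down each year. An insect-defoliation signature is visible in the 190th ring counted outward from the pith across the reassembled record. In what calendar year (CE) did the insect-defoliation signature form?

Total rings = 339 + 225 + 74 = 638.
638 − 190 = 448 rings lie beyond the insect-defoliation signature toward the bark edge.
Removing the 5 false rings leaves 448 − 5 = 443 true rings beyond the insect-defoliation signature.
1896 − 443 = 1453 CE.

1453 CE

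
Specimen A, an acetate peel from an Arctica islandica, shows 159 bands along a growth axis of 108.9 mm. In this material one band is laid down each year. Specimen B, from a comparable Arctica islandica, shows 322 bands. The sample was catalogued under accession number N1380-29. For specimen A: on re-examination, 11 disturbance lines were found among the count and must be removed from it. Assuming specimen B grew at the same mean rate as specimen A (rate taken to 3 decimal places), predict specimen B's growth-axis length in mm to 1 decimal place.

237.0 mm

Specimen A: after corrections the count is 159 − 11 = 148 bands.
A: Mean rate = 108.9 mm / 148 years ≈ 0.736 mm/year.
B's length ≈ 0.736 × 322 = 237.0 mm.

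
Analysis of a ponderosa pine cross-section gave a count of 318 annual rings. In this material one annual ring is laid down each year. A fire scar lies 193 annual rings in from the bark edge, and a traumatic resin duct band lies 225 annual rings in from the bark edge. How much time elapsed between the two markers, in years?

Separation: 225 − 193 = 32 annual rings.
That is 32 years at one annual ring per year.

32 yr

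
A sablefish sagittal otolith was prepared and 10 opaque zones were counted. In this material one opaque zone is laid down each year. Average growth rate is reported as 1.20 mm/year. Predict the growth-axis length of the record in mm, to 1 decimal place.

10 years of growth are recorded.
Predicted length = 1.20 mm/year × 10 years = 12.0 mm.

12.0 mm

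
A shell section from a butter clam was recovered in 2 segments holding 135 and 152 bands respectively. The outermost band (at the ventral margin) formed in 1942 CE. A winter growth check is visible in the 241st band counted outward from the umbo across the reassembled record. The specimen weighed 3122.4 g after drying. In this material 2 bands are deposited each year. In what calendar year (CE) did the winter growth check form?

1919 CE

Total bands = 135 + 152 = 287.
The winter growth check sits at band 241 from the umbo, so 287 − 241 = 46 bands formed after it.
46 bands at 2 per year is 46 / 2 = 23 years.
1942 − 23 = 1919 CE.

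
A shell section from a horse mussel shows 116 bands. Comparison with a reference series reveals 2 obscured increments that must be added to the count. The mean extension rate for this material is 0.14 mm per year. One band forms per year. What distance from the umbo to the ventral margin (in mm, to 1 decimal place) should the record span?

After corrections the count is 116 + 2 = 118 bands.
Predicted length = 0.14 mm/year × 118 years = 16.5 mm.

16.5 mm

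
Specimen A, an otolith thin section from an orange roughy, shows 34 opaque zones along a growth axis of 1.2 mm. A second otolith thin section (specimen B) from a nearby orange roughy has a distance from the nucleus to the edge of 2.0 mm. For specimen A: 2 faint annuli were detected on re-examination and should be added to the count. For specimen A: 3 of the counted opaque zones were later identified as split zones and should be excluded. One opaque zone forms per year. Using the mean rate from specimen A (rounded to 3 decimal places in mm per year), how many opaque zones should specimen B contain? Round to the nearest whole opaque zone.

56 opaque zones

Specimen A: adjusted count: 34 − 3 + 2 = 33 opaque zones.
A: 1.2 mm over 33 years gives 1.2 / 33 ≈ 0.036 mm/year.
For B, 2.0 / 0.036 = 55.56 years ≈ 56 opaque zones.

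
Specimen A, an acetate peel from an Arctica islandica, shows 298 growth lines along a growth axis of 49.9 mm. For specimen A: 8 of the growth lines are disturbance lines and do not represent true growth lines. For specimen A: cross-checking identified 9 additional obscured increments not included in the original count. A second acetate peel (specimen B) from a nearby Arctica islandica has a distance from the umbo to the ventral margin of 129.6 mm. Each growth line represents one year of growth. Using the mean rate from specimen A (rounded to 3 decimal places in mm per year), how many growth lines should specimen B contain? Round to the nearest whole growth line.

776 growth lines

Specimen A: adjusted count: 298 − 8 + 9 = 299 growth lines.
A: 49.9 mm over 299 years gives 49.9 / 299 ≈ 0.167 mm/yr.
B spans 129.6 / 0.167 = 776.05 years ≈ 776 growth lines.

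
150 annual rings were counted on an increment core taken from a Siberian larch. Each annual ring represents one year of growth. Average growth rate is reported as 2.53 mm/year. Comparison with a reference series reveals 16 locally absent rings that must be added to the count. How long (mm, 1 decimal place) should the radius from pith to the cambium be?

Adjusted count: 150 + 16 = 166 annual rings.
166 years at 2.53 mm/year gives 2.53 × 166 = 420.0 mm.

420.0 mm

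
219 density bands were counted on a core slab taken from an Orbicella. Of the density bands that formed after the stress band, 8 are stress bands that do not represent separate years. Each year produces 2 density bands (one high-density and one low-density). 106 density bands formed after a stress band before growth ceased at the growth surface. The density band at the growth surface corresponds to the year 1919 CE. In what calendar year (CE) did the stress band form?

106 density bands formed after the stress band.
Excluding 8 false density bands: 106 − 8 = 98.
Dividing by 2 density bands per year: 98 / 2 = 49 years.
Counting back 49 years from 1919 CE places the stress band in 1919 − 49 = 1870 CE.

1870 CE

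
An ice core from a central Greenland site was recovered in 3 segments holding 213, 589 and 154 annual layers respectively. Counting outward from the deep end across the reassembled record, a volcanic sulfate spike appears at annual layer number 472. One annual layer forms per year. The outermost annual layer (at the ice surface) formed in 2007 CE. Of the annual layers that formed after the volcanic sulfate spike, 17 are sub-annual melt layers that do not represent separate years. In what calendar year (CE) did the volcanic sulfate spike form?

Total annual layers = 213 + 589 + 154 = 956.
Between annual layer 472 and the ice surface there are 956 − 472 = 484 annual layers.
Removing the 17 false annual layers leaves 484 − 17 = 467 true annual layers beyond the volcanic sulfate spike.
2007 − 467 = 1540 CE.

1540 CE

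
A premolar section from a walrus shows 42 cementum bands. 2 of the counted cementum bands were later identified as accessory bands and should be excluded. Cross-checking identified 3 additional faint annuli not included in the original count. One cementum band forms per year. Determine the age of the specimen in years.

43 years

Adjusted count: 42 − 2 + 3 = 43 cementum bands.
With a one-to-one cementum band periodicity this is 43 years.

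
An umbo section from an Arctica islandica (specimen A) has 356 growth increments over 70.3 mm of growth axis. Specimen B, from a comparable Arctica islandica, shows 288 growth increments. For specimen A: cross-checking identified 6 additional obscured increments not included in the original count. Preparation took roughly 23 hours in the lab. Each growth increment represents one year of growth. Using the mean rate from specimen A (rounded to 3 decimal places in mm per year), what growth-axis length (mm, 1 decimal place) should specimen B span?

Specimen A: after corrections the count is 356 + 6 = 362 growth increments.
A: Mean rate = 70.3 mm / 362 years ≈ 0.194 mm/yr.
For B, 0.194 mm/year × 288 years = 55.9 mm.

55.9 mm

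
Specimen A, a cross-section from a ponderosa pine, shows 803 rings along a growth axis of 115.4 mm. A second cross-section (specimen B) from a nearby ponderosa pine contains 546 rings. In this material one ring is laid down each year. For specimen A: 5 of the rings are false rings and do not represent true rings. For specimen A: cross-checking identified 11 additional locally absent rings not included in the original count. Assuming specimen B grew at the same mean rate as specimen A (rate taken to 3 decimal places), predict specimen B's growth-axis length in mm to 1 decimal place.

78.1 mm

Specimen A: correcting the raw count gives 803 − 5 + 11 = 809 true rings.
A: Extension rate ≈ 115.4 / 809 = 0.143 mm per year.
B's length ≈ 0.143 × 546 = 78.1 mm.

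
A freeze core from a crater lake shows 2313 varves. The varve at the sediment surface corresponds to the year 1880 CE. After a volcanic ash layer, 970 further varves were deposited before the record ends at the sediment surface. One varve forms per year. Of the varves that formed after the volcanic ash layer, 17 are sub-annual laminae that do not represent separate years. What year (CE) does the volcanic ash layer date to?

970 varves post-date the volcanic ash layer.
970 − 17 false = 953 true varves after the volcanic ash layer.
The varve at the sediment surface is 1880 CE, so the volcanic ash layer dates to 1880 − 953 = 927 CE.

927 CE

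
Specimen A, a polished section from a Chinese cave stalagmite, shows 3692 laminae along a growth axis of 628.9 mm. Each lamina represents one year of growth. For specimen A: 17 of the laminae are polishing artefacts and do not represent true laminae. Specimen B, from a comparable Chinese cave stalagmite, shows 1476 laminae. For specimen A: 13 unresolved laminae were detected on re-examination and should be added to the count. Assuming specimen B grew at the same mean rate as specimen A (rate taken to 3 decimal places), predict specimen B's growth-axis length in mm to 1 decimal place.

Specimen A: correcting the raw count gives 3692 − 17 + 13 = 3688 true laminae.
A: 628.9 mm over 3688 years gives 628.9 / 3688 ≈ 0.171 mm per year.
For B, 0.171 mm/year × 1476 years = 252.4 mm.

252.4 mm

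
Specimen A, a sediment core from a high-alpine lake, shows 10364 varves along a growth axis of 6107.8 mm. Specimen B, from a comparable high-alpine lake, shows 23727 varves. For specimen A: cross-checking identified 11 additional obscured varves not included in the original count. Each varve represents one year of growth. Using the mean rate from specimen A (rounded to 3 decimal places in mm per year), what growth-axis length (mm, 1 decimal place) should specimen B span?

Specimen A: true varve count = 10364 + 11 = 10375.
A: Extension rate ≈ 6107.8 / 10375 = 0.589 mm per year.
B's length ≈ 0.589 × 23727 = 13975.2 mm.

13975.2 mm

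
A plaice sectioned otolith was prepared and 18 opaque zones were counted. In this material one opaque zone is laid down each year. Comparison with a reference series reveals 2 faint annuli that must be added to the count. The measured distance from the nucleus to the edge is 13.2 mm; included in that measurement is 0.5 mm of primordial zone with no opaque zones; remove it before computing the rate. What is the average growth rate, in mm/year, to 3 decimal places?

0.635 mm/year

Correcting the raw count gives 18 + 2 = 20 true opaque zones.
Removing the 0.5 mm offcut leaves 13.2 − 0.5 = 12.7 mm.
12.7 mm over 20 years gives 12.7 / 20 ≈ 0.635 mm/year.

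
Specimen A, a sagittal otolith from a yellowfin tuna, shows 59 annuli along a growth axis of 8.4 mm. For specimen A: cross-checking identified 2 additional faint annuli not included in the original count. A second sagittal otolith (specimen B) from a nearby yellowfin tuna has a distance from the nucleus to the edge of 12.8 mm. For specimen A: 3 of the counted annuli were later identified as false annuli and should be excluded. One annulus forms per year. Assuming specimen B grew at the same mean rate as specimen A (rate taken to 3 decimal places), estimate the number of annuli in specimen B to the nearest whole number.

Specimen A: correcting the raw count gives 59 − 3 + 2 = 58 true annuli.
A: Mean rate = 8.4 mm / 58 years ≈ 0.145 mm/yr.
Specimen B: 12.8 mm / 0.145 mm per year = 88.28 years ≈ 88 annuli.

88 annuli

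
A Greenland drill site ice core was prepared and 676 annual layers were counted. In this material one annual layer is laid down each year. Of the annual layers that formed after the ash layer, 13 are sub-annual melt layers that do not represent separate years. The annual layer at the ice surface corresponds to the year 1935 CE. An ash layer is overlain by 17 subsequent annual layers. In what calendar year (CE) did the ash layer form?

1931 CE

There are 17 annual layers younger than the ash layer.
Excluding 13 false annual layers: 17 − 13 = 4.
Counting back 4 years from 1935 CE places the ash layer in 1935 − 4 = 1931 CE.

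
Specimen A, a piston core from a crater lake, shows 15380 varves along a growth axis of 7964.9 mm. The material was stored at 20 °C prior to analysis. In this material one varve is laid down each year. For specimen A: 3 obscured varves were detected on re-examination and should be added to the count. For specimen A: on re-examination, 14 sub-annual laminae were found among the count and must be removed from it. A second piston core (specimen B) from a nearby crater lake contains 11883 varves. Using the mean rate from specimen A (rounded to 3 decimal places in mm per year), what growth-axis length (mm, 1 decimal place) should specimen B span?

Specimen A: adjusted count: 15380 − 14 + 3 = 15369 varves.
A: 7964.9 mm over 15369 years gives 7964.9 / 15369 ≈ 0.518 mm/year.
B's length ≈ 0.518 × 11883 = 6155.4 mm.

6155.4 mm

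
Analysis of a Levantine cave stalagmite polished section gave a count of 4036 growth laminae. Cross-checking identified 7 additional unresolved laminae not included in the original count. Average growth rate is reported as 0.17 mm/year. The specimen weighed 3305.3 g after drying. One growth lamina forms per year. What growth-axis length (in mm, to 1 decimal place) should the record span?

Correcting the raw count gives 4036 + 7 = 4043 true growth laminae.
Length ≈ 0.17 × 4043 = 687.3 mm.

687.3 mm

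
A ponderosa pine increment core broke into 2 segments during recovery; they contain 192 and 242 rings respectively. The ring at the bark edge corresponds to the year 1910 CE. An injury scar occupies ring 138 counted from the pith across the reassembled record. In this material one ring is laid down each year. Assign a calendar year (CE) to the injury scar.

1614 CE

Total rings = 192 + 242 = 434.
The injury scar sits at ring 138 from the pith, so 434 − 138 = 296 rings formed after it.
The ring at the bark edge is 1910 CE, so the injury scar dates to 1910 − 296 = 1614 CE.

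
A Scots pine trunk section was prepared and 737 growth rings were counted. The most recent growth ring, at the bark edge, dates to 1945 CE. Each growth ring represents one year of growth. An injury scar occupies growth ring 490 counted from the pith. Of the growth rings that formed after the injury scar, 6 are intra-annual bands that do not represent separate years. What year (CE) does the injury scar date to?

1704 CE

Between growth ring 490 and the bark edge there are 737 − 490 = 247 growth rings.
247 − 6 false = 241 true growth rings after the injury scar.
Counting back 241 years from 1945 CE places the injury scar in 1945 − 241 = 1704 CE.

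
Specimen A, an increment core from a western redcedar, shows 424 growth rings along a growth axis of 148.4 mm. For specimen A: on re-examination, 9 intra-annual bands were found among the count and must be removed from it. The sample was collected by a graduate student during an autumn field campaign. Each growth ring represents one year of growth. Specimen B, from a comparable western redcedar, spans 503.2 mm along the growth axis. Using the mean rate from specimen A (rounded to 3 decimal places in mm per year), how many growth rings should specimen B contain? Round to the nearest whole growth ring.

1406 growth rings

Specimen A: true growth ring count = 424 − 9 = 415.
A: Extension rate ≈ 148.4 / 415 = 0.358 mm/year.
For B, 503.2 / 0.358 = 1405.59 years ≈ 1406 growth rings.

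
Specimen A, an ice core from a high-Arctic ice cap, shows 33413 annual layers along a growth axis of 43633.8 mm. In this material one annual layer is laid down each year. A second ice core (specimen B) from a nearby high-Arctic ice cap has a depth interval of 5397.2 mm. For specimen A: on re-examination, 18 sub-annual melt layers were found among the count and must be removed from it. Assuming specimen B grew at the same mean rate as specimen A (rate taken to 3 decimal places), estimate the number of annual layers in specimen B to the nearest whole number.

Specimen A: adjusted count: 33413 − 18 = 33395 annual layers.
A: 43633.8 mm over 33395 years gives 43633.8 / 33395 ≈ 1.307 mm per year.
Specimen B: 5397.2 mm / 1.307 mm per year = 4129.46 years ≈ 4129 annual layers.

4129 annual layers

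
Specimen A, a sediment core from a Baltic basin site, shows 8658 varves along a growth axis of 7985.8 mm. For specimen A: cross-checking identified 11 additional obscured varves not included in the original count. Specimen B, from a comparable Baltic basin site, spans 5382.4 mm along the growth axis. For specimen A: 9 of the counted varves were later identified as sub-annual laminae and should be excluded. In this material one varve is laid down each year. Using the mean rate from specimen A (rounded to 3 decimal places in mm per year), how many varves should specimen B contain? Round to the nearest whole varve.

Specimen A: true varve count = 8658 − 9 + 11 = 8660.
A: 7985.8 mm over 8660 years gives 7985.8 / 8660 ≈ 0.922 mm/year.
Specimen B: 5382.4 mm / 0.922 mm per year = 5837.74 years ≈ 5838 varves.

5838 varves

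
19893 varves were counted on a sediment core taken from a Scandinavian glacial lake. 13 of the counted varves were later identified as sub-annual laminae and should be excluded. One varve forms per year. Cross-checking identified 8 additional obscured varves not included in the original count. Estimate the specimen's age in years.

19888 years

Correcting the raw count gives 19893 − 13 + 8 = 19888 true varves.
One varve per year makes the duration 19888 years.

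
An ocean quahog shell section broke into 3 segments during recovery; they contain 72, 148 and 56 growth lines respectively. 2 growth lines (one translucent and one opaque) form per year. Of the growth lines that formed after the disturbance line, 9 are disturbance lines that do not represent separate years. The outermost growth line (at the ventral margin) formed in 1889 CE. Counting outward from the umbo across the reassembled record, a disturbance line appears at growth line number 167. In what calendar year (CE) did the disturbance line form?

1839 CE

Total growth lines = 72 + 148 + 56 = 276.
276 − 167 = 109 growth lines lie beyond the disturbance line toward the ventral margin.
Removing the 9 false growth lines leaves 109 − 9 = 100 true growth lines beyond the disturbance line.
100 growth lines at 2 per year is 100 / 2 = 50 years.
The growth line at the ventral margin is 1889 CE, so the disturbance line dates to 1889 − 50 = 1839 CE.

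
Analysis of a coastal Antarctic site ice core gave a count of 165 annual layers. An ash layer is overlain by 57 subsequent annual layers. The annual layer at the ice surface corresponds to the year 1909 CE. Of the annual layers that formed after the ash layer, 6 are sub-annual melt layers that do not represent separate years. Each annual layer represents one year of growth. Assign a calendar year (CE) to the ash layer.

57 annual layers post-date the ash layer.
Excluding 6 false annual layers: 57 − 6 = 51.
Counting back 51 years from 1909 CE places the ash layer in 1909 − 51 = 1858 CE.

1858 CE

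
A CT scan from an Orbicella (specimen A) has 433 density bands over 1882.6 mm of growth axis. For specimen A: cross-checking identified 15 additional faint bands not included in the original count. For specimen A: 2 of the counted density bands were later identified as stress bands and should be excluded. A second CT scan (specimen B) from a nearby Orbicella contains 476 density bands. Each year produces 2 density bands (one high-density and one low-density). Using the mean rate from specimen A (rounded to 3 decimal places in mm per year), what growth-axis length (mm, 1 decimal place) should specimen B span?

2009.2 mm

Specimen A: true density band count = 433 − 2 + 15 = 446.
Specimen A: 446 density bands at 2 per year is 446 / 2 = 223 years.
A: 1882.6 mm over 223 years gives 1882.6 / 223 ≈ 8.442 mm/year.
Specimen B: 476 density bands at 2 per year is 476 / 2 = 238 years. B's length ≈ 8.442 × 238 = 2009.2 mm.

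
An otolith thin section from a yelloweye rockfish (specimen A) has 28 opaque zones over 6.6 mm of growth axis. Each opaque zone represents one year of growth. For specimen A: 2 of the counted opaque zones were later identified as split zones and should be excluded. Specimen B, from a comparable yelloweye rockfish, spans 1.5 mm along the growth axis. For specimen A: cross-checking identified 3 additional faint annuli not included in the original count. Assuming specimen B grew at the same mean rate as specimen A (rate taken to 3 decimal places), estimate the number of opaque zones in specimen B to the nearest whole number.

7 opaque zones

Specimen A: true opaque zone count = 28 − 2 + 3 = 29.
A: Mean rate = 6.6 mm / 29 years ≈ 0.228 mm/yr.
B spans 1.5 / 0.228 = 6.58 years ≈ 7 opaque zones.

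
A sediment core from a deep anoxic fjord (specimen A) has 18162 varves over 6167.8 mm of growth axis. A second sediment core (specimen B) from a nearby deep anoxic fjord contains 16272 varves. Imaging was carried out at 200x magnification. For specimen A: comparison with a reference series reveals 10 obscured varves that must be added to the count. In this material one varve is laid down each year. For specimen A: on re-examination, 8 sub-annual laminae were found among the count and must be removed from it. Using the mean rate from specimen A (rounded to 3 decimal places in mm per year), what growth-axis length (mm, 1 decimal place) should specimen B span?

Specimen A: true varve count = 18162 − 8 + 10 = 18164.
A: Extension rate ≈ 6167.8 / 18164 = 0.340 mm/year.
Length of B = 0.340 × 16272 = 5532.5 mm.

5532.5 mm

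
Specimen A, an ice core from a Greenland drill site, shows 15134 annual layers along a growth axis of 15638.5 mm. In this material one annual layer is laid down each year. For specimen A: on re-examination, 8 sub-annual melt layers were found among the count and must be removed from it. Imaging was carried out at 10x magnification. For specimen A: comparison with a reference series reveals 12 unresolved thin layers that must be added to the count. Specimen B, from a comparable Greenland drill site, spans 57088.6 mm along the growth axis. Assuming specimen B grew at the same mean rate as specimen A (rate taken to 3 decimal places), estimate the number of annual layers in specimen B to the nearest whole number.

55265 annual layers

Specimen A: adjusted count: 15134 − 8 + 12 = 15138 annual layers.
A: Extension rate ≈ 15638.5 / 15138 = 1.033 mm/year.
Specimen B: 57088.6 mm / 1.033 mm per year = 55264.86 years ≈ 55265 annual layers.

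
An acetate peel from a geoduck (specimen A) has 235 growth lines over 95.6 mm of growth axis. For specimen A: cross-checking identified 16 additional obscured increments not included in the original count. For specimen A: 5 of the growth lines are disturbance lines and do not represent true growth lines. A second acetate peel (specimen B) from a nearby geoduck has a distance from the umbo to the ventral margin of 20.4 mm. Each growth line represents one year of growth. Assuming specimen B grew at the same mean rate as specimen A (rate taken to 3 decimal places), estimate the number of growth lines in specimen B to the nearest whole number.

52 growth lines

Specimen A: adjusted count: 235 − 5 + 16 = 246 growth lines.
A: 95.6 mm over 246 years gives 95.6 / 246 ≈ 0.389 mm per year.
B spans 20.4 / 0.389 = 52.44 years ≈ 52 growth lines.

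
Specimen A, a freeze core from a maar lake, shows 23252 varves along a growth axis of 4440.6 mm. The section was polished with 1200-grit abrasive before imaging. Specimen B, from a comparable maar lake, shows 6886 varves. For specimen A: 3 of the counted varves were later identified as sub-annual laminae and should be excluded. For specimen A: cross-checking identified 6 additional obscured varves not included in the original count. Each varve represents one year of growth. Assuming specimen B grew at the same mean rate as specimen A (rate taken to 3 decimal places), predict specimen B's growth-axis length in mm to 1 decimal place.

Specimen A: after corrections the count is 23252 − 3 + 6 = 23255 varves.
A: 4440.6 mm over 23255 years gives 4440.6 / 23255 ≈ 0.191 mm/yr.
Length of B = 0.191 × 6886 = 1315.2 mm.

1315.2 mm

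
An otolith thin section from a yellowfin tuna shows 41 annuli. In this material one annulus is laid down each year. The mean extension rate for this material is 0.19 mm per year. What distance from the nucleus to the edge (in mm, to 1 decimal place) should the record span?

7.8 mm

The record spans 41 years at 0.19 mm per year.
41 years at 0.19 mm/year gives 0.19 × 41 = 7.8 mm.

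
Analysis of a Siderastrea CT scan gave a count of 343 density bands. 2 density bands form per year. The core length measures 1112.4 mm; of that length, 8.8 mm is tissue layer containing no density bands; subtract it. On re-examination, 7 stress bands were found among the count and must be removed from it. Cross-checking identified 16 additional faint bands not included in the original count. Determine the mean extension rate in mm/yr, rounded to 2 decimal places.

Correcting the raw count gives 343 − 7 + 16 = 352 true density bands.
Dividing by 2 density bands per year: 352 / 2 = 176 years.
Net length = 1112.4 − 8.8 = 1103.6 mm.
Extension rate ≈ 1103.6 / 176 = 6.27 mm/yr.

6.27 mm/yr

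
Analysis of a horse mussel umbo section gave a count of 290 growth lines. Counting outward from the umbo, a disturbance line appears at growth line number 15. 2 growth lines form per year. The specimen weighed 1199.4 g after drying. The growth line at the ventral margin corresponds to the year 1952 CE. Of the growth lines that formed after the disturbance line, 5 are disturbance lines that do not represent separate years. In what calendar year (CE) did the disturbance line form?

1817 CE

290 − 15 = 275 growth lines lie beyond the disturbance line toward the ventral margin.
Excluding 5 false growth lines: 275 − 5 = 270.
Dividing by 2 growth lines per year: 270 / 2 = 135 years.
The growth line at the ventral margin is 1952 CE, so the disturbance line dates to 1952 − 135 = 1817 CE.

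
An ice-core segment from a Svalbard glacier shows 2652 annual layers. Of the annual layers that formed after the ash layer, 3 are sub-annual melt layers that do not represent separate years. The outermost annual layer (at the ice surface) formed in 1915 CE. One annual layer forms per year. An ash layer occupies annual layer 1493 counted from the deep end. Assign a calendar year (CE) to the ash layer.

759 CE

2652 − 1493 = 1159 annual layers lie beyond the ash layer toward the ice surface.
1159 − 3 false = 1156 true annual layers after the ash layer.
1915 − 1156 = 759 CE.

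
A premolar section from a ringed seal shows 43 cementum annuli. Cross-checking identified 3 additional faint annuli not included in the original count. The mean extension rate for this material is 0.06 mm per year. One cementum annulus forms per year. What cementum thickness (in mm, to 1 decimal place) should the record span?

2.8 mm

Adjusted count: 43 + 3 = 46 cementum annuli.
Predicted length = 0.06 mm/year × 46 years = 2.8 mm.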